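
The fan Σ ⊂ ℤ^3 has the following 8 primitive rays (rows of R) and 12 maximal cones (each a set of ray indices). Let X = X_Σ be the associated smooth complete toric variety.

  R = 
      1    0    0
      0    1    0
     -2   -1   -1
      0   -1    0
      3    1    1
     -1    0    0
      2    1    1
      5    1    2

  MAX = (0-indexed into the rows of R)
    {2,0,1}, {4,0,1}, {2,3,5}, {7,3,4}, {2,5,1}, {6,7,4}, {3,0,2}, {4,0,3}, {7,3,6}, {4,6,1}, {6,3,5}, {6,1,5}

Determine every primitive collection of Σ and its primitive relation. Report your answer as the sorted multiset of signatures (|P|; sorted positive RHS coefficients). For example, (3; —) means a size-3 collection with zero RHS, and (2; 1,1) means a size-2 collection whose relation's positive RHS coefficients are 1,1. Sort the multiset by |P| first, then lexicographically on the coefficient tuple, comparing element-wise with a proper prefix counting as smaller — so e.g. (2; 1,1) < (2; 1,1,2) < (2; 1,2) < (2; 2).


Σ has 11 primitive collections:

  • {0,5}:  v_{0} + v_{5} = 0  ⇒ sig = (2; —)
  • {1,3}:  v_{1} + v_{3} = 0  ⇒ sig = (2; —)
  • {2,6}:  v_{2} + v_{6} = 0  ⇒ sig = (2; —)
  • {0,6}:  v_{0} + v_{6} = v_{4}  ⇒ sig = (2; 1)
  • {2,4}:  v_{2} + v_{4} = v_{0}  ⇒ sig = (2; 1)
  • {4,5}:  v_{4} + v_{5} = v_{6}  ⇒ sig = (2; 1)
  • {1,7}:  v_{1} + v_{7} = v_{4} + v_{6}  ⇒ sig = (2; 1,1)
  • {2,7}:  v_{2} + v_{7} = v_{3} + v_{4}  ⇒ sig = (2; 1,1)
  • {0,7}:  v_{0} + v_{7} = v_{3} + 2·v_{4}  ⇒ sig = (2; 1,2)
  • {5,7}:  v_{5} + v_{7} = v_{3} + 2·v_{6}  ⇒ sig = (2; 1,2)
  • {3,4,6}:  v_{3} + v_{4} + v_{6} = v_{7}  ⇒ sig = (3; 1)

Sorted signature multiset PRS(X):
[(2; —), (2; —), (2; —), (2; 1), (2; 1), (2; 1), (2; 1,1), (2; 1,1), (2; 1,2), (2; 1,2), (3; 1)]


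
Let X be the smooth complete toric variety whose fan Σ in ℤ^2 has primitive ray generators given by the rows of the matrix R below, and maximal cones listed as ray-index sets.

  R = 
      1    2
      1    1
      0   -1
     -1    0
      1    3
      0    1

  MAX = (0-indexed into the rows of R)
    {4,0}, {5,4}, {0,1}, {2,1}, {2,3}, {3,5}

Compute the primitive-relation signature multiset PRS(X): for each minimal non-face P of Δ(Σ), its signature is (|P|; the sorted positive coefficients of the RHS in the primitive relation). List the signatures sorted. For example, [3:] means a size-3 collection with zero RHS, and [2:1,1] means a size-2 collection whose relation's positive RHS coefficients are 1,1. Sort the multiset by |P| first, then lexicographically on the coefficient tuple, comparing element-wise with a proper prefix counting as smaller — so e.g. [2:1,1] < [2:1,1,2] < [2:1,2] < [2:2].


The 9 primitive collections of Σ (r=6, n=2):

  P = {2,5}:  v_{2} + v_{5} = 0  ⇒ sig = [2:]
  P = {0,2}:  v_{0} + v_{2} = v_{1}  ⇒ sig = [2:1]
  P = {0,5}:  v_{0} + v_{5} = v_{4}  ⇒ sig = [2:1]
  P = {1,3}:  v_{1} + v_{3} = v_{5}  ⇒ sig = [2:1]
  P = {1,5}:  v_{1} + v_{5} = v_{0}  ⇒ sig = [2:1]
  P = {2,4}:  v_{2} + v_{4} = v_{0}  ⇒ sig = [2:1]
  P = {0,3}:  v_{0} + v_{3} = 2·v_{5}  ⇒ sig = [2:2]
  P = {1,4}:  v_{1} + v_{4} = 2·v_{0}  ⇒ sig = [2:2]
  P = {3,4}:  v_{3} + v_{4} = 3·v_{5}  ⇒ sig = [2:3]

Signatures (|P|; sorted positive RHS coefficients), sorted:
    |P|=2: 9 collections, coeffs (), (1), (1), (1), (1), (1), (2), (2), (3)


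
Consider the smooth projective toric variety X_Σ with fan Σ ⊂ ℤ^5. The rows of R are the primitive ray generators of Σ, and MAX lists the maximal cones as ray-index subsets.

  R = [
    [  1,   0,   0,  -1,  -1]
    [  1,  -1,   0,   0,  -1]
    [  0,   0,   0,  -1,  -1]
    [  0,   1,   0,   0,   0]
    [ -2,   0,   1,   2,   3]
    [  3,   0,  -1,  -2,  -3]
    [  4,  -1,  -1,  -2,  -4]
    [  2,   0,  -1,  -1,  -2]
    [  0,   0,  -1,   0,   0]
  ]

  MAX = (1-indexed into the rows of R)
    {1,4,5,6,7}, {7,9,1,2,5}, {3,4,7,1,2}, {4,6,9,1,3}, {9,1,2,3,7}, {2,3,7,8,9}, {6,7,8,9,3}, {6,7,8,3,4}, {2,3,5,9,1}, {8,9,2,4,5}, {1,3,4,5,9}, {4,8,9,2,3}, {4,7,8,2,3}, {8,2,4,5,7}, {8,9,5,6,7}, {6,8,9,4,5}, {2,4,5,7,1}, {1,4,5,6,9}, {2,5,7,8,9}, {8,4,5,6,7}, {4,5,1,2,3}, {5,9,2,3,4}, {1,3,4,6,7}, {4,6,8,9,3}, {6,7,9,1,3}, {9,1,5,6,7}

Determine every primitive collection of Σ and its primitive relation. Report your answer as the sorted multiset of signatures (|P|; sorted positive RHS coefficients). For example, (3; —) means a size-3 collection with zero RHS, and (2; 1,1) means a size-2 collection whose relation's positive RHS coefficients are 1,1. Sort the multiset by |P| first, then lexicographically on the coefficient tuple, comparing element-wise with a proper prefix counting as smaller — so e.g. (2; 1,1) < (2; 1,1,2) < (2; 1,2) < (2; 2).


Σ has 7 primitive collections:

  {1,8}:  v_{1} + v_{8} = v_{6}  ⇒ sig = (2; 1)
  {2,6}:  v_{2} + v_{6} = v_{7}  ⇒ sig = (2; 1)
  {3,5,8}:  v_{3} + v_{5} + v_{8} = 0  ⇒ sig = (3; —)
  {3,5,6}:  v_{3} + v_{5} + v_{6} = v_{1}  ⇒ sig = (3; 1)
  {3,5,7}:  v_{3} + v_{5} + v_{7} = v_{1} + v_{2}  ⇒ sig = (3; 1,1)
  {4,7,9}:  v_{4} + v_{7} + v_{9} = 2·v_{8}  ⇒ sig = (3; 2)
  {1,2,4,9}:  v_{1} + v_{2} + v_{4} + v_{9} = v_{8}  ⇒ sig = (4; 1)

Hence PRS(X_Σ) =
{ (2; 1) ×2,  (3; —),  (3; 1),  (3; 1,1),  (3; 2),  (4; 1) }


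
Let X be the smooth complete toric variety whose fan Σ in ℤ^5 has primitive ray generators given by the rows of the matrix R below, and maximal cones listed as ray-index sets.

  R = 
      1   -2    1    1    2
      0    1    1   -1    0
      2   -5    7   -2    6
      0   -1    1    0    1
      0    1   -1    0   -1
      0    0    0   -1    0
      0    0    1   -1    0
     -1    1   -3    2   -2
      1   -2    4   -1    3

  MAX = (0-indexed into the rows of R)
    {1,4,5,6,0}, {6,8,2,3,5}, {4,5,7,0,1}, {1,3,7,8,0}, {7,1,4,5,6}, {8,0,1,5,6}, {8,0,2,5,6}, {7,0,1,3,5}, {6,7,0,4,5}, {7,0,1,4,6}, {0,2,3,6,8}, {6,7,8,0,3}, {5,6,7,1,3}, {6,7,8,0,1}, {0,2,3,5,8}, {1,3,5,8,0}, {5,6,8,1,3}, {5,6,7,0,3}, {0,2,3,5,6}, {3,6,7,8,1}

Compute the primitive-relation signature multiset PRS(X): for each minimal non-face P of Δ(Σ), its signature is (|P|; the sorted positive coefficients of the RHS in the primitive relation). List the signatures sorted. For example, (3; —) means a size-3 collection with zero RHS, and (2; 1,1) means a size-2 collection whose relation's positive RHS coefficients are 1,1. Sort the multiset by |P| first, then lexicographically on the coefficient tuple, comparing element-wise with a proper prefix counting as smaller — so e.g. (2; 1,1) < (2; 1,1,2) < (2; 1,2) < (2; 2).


Δ(Σ) — 9 vertices, 9 min non-faces:

  P={3,4}:  v_{3} + v_{4} = 0  ⟹  sig = (2; —)
  P={4,8}:  v_{4} + v_{8} = v_{0} + v_{1} + v_{6}  ⟹  sig = (2; 1,1,1)
  P={2,4}:  v_{2} + v_{4} = v_{0} + v_{5} + v_{6} + v_{8}  ⟹  sig = (2; 1,1,1,1)
  P={2,7}:  v_{2} + v_{7} = v_{0} + 2·v_{3} + v_{6}  ⟹  sig = (2; 1,1,2)
  P={1,2}:  v_{1} + v_{2} = v_{5} + 2·v_{8}  ⟹  sig = (2; 1,2)
  P={5,7,8}:  v_{5} + v_{7} + v_{8} = v_{3}  ⟹  sig = (3; 1)
  P={0,1,3,6}:  v_{0} + v_{1} + v_{3} + v_{6} = v_{8}  ⟹  sig = (4; 1)
  P={0,1,5,6,7}:  v_{0} + v_{1} + v_{5} + v_{6} + v_{7} = 0  ⟹  sig = (5; —)
  P={0,3,5,6,8}:  v_{0} + v_{3} + v_{5} + v_{6} + v_{8} = v_{2}  ⟹  sig = (5; 1)

so the primitive-relation signature multiset is
[(2; —), (2; 1,1,1), (2; 1,1,1,1), (2; 1,1,2), (2; 1,2), (3; 1), (4; 1), (5; —), (5; 1)]


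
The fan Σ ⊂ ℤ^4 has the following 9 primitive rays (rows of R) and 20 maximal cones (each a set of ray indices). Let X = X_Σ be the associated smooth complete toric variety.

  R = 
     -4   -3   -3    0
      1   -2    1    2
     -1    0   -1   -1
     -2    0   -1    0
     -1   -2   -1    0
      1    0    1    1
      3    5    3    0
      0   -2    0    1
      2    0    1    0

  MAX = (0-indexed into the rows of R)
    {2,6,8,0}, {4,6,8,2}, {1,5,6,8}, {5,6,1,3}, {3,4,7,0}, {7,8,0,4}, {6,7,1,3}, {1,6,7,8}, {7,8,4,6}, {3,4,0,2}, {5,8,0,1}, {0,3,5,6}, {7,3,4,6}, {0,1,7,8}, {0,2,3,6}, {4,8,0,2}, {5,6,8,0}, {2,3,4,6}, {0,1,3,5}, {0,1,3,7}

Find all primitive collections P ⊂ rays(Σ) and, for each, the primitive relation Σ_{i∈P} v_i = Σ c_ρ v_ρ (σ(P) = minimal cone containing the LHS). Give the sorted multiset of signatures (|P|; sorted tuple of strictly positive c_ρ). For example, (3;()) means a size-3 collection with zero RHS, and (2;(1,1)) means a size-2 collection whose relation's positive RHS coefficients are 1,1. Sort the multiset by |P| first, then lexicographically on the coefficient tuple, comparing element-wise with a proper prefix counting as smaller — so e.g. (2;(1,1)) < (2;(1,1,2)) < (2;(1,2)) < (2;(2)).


The 10 primitive collections of Σ (r=9, n=4):

  P={2,5}:  v_{2} + v_{5} = 0  →  sig = (2;())
  P={3,8}:  v_{3} + v_{8} = 0  →  sig = (2;())
  P={1,2}:  v_{1} + v_{2} = v_{7}  →  sig = (2;(1))
  P={2,7}:  v_{2} + v_{7} = v_{4}  →  sig = (2;(1))
  P={4,5}:  v_{4} + v_{5} = v_{7}  →  sig = (2;(1))
  P={5,7}:  v_{5} + v_{7} = v_{1}  →  sig = (2;(1))
  P={1,4}:  v_{1} + v_{4} = 2·v_{7}  →  sig = (2;(2))
  P={0,4,6}:  v_{0} + v_{4} + v_{6} = v_{3}  →  sig = (3;(1))
  P={0,6,7}:  v_{0} + v_{6} + v_{7} = v_{3} + v_{5}  →  sig = (3;(1,1))
  P={0,1,6}:  v_{0} + v_{1} + v_{6} = v_{3} + 2·v_{5}  →  sig = (3;(1,2))

Hence PRS(X_Σ) =
    (2;())
    (2;())
    (2;(1))
    (2;(1))
    (2;(1))
    (2;(1))
    (2;(2))
    (3;(1))
    (3;(1,1))
    (3;(1,2))


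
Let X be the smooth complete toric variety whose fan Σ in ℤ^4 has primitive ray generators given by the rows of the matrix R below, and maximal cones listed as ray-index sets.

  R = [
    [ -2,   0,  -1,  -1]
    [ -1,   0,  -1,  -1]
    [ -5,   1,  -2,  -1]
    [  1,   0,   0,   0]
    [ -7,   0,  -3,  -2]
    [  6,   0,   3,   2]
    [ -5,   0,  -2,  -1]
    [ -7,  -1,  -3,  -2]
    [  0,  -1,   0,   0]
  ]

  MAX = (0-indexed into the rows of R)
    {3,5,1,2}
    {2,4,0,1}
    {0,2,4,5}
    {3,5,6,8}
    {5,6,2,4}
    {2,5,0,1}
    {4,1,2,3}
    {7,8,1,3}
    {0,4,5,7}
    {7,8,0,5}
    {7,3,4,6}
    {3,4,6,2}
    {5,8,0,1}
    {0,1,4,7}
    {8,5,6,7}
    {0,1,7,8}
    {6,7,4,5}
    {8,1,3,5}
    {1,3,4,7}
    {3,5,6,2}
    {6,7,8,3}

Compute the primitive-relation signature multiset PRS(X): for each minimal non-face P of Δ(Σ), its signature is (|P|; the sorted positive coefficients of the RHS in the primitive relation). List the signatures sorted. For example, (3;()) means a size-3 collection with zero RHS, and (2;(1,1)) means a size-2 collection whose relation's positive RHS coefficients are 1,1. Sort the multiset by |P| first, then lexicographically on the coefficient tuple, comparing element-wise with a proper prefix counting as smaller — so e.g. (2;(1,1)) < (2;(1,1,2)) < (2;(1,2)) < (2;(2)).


10 minimal non-faces of Δ(Σ) (on 9 rays):

  • {0,3}:  v_{0} + v_{3} = v_{1} ; sig = (2;(1))
  • {0,6}:  v_{0} + v_{6} = v_{4} ; sig = (2;(1))
  • {2,8}:  v_{2} + v_{8} = v_{6} ; sig = (2;(1))
  • {4,8}:  v_{4} + v_{8} = v_{7} ; sig = (2;(1))
  • {1,6}:  v_{1} + v_{6} = v_{3} + v_{4} ; sig = (2;(1,1))
  • {2,7}:  v_{2} + v_{7} = v_{4} + v_{6} ; sig = (2;(1,1))
  • {3,4,5}:  v_{3} + v_{4} + v_{5} = 0 ; sig = (3;())
  • {1,4,5}:  v_{1} + v_{4} + v_{5} = v_{0} ; sig = (3;(1))
  • {3,5,7}:  v_{3} + v_{5} + v_{7} = v_{8} ; sig = (3;(1))
  • {1,5,7}:  v_{1} + v_{5} + v_{7} = v_{0} + v_{8} ; sig = (3;(1,1))

Signatures (|P|; sorted positive RHS coefficients), sorted:
    (2;(1))
    (2;(1))
    (2;(1))
    (2;(1))
    (2;(1,1))
    (2;(1,1))
    (3;())
    (3;(1))
    (3;(1))
    (3;(1,1))


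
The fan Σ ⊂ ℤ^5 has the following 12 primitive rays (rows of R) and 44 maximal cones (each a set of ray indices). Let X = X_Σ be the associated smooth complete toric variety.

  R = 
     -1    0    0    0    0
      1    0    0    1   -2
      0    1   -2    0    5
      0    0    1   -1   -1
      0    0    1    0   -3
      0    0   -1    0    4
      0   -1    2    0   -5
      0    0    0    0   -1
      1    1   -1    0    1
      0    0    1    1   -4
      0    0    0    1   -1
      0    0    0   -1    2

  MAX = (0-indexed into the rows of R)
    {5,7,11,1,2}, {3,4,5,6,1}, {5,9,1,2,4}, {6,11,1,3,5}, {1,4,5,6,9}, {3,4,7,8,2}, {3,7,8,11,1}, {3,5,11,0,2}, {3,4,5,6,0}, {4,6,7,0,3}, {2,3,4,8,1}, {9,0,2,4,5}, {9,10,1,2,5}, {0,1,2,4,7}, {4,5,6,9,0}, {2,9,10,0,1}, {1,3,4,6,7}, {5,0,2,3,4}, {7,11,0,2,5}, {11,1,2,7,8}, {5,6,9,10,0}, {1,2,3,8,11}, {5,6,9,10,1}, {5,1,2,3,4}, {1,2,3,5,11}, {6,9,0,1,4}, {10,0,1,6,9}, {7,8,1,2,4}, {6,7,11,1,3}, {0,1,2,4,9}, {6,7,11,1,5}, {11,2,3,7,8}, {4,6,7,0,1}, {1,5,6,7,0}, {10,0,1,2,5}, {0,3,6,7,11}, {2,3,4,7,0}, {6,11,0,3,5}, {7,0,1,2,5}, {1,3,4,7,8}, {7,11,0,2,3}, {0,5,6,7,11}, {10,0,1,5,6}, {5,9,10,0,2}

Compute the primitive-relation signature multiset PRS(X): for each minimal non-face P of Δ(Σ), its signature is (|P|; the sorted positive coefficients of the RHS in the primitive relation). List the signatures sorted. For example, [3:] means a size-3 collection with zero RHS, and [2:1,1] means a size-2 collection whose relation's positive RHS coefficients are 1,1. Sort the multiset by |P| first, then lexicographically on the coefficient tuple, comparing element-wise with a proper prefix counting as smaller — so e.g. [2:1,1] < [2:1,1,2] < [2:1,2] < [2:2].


Minimal non-faces — 21 found among 12 rays, 44 max cones:

  {2,6}:  v_{2} + v_{6} = 0  ⟹  sig = [2:]
  {4,10}:  v_{4} + v_{10} = v_{9}  ⟹  sig = [2:1]
  {4,11}:  v_{4} + v_{11} = v_{3}  ⟹  sig = [2:1]
  {7,10}:  v_{7} + v_{10} = v_{0} + v_{1}  ⟹  sig = [2:1,1]
  {10,11}:  v_{10} + v_{11} = v_{4} + v_{5}  ⟹  sig = [2:1,1]
  {0,8}:  v_{0} + v_{8} = v_{2} + v_{4} + v_{7}  ⟹  sig = [2:1,1,1]
  {5,8}:  v_{5} + v_{8} = v_{1} + v_{2} + v_{11}  ⟹  sig = [2:1,1,1]
  {6,8}:  v_{6} + v_{8} = v_{1} + v_{3} + v_{7}  ⟹  sig = [2:1,1,1]
  {7,9}:  v_{7} + v_{9} = v_{0} + v_{1} + v_{4}  ⟹  sig = [2:1,1,1]
  {8,10}:  v_{8} + v_{10} = v_{1} + v_{2} + v_{4}  ⟹  sig = [2:1,1,1]
  {8,9}:  v_{8} + v_{9} = v_{1} + v_{2} + 2·v_{4}  ⟹  sig = [2:1,1,2]
  {3,10}:  v_{3} + v_{10} = 2·v_{4} + v_{5}  ⟹  sig = [2:1,2]
  {9,11}:  v_{9} + v_{11} = 2·v_{4} + v_{5}  ⟹  sig = [2:1,2]
  {3,9}:  v_{3} + v_{9} = 3·v_{4} + v_{5}  ⟹  sig = [2:1,3]
  {0,1,11}:  v_{0} + v_{1} + v_{11} = 0  ⟹  sig = [3:]
  {4,5,7}:  v_{4} + v_{5} + v_{7} = 0  ⟹  sig = [3:]
  {0,1,3}:  v_{0} + v_{1} + v_{3} = v_{4}  ⟹  sig = [3:1]
  {3,5,7}:  v_{3} + v_{5} + v_{7} = v_{11}  ⟹  sig = [3:1]
  {0,1,4,5}:  v_{0} + v_{1} + v_{4} + v_{5} = v_{10}  ⟹  sig = [4:1]
  {1,2,3,7}:  v_{1} + v_{2} + v_{3} + v_{7} = v_{8}  ⟹  sig = [4:1]
  {0,1,5,9}:  v_{0} + v_{1} + v_{5} + v_{9} = 2·v_{10}  ⟹  sig = [4:2]

so the primitive-relation signature multiset is
    |P|=2: 14 collections, coeffs (), (1), (1), (1,1), (1,1), (1,1,1), (1,1,1), (1,1,1), (1,1,1), (1,1,1), (1,1,2), (1,2), (1,2), (1,3)
    |P|=3: 4 collections, coeffs (), (), (1), (1)
    |P|=4: 3 collections, coeffs (1), (1), (2)


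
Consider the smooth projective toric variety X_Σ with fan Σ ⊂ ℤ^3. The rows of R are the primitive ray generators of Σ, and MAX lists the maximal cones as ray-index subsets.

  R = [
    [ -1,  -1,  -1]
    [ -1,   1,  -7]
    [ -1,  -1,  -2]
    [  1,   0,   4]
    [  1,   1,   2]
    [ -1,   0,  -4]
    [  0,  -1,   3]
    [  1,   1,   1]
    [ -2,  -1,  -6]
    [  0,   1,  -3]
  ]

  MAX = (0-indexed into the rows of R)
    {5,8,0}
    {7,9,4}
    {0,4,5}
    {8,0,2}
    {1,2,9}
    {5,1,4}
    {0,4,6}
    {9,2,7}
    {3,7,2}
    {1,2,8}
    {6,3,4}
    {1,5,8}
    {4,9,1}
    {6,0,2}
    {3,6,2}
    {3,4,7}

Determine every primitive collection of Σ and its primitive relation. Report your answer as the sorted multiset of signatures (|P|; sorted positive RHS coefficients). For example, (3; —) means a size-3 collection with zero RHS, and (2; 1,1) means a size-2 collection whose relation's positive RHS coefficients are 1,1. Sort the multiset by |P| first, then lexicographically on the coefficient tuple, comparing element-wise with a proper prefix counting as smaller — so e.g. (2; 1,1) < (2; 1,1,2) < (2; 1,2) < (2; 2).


The 21 primitive collections of Σ (r=10, n=3):

  • {0,7}:  v_{0} + v_{7} = 0  ⟹  sig = (2; —)
  • {2,4}:  v_{2} + v_{4} = 0  ⟹  sig = (2; —)
  • {3,5}:  v_{3} + v_{5} = 0  ⟹  sig = (2; —)
  • {6,9}:  v_{6} + v_{9} = 0  ⟹  sig = (2; —)
  • {0,3}:  v_{0} + v_{3} = v_{6}  ⟹  sig = (2; 1)
  • {0,9}:  v_{0} + v_{9} = v_{5}  ⟹  sig = (2; 1)
  • {1,3}:  v_{1} + v_{3} = v_{9}  ⟹  sig = (2; 1)
  • {1,6}:  v_{1} + v_{6} = v_{5}  ⟹  sig = (2; 1)
  • {2,5}:  v_{2} + v_{5} = v_{8}  ⟹  sig = (2; 1)
  • {3,8}:  v_{3} + v_{8} = v_{2}  ⟹  sig = (2; 1)
  • {3,9}:  v_{3} + v_{9} = v_{7}  ⟹  sig = (2; 1)
  • {4,8}:  v_{4} + v_{8} = v_{5}  ⟹  sig = (2; 1)
  • {5,6}:  v_{5} + v_{6} = v_{0}  ⟹  sig = (2; 1)
  • {5,7}:  v_{5} + v_{7} = v_{9}  ⟹  sig = (2; 1)
  • {5,9}:  v_{5} + v_{9} = v_{1}  ⟹  sig = (2; 1)
  • {6,7}:  v_{6} + v_{7} = v_{3}  ⟹  sig = (2; 1)
  • {6,8}:  v_{6} + v_{8} = v_{0} + v_{2}  ⟹  sig = (2; 1,1)
  • {7,8}:  v_{7} + v_{8} = v_{2} + v_{9}  ⟹  sig = (2; 1,1)
  • {8,9}:  v_{8} + v_{9} = v_{1} + v_{2}  ⟹  sig = (2; 1,1)
  • {0,1}:  v_{0} + v_{1} = 2·v_{5}  ⟹  sig = (2; 2)
  • {1,7}:  v_{1} + v_{7} = 2·v_{9}  ⟹  sig = (2; 2)

so the primitive-relation signature multiset is
    (2; —)
    (2; —)
    (2; —)
    (2; —)
    (2; 1)
    (2; 1)
    (2; 1)
    (2; 1)
    (2; 1)
    (2; 1)
    (2; 1)
    (2; 1)
    (2; 1)
    (2; 1)
    (2; 1)
    (2; 1)
    (2; 1,1)
    (2; 1,1)
    (2; 1,1)
    (2; 2)
    (2; 2)


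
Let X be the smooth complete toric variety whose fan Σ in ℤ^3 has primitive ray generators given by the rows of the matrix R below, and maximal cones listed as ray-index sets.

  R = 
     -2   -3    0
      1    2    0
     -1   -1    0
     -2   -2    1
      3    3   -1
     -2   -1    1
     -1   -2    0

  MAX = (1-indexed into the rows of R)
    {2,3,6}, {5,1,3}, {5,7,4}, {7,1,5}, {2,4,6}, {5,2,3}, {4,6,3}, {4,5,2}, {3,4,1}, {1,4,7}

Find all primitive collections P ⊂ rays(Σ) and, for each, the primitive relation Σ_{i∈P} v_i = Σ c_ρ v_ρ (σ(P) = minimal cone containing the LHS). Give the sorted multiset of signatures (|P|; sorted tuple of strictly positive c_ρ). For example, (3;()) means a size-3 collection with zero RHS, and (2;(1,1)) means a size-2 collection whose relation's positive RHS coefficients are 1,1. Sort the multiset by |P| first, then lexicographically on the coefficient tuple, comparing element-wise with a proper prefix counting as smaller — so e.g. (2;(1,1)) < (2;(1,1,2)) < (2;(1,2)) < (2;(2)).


Minimal non-faces — 9 found among 7 rays, 10 max cones:

  P={2,7}:  v_{2} + v_{7} = 0  ⇒ sig = (2;())
  P={1,2}:  v_{1} + v_{2} = v_{3}  ⇒ sig = (2;(1))
  P={3,7}:  v_{3} + v_{7} = v_{1}  ⇒ sig = (2;(1))
  P={5,6}:  v_{5} + v_{6} = v_{2}  ⇒ sig = (2;(1))
  P={6,7}:  v_{6} + v_{7} = v_{3} + v_{4}  ⇒ sig = (2;(1,1))
  P={1,6}:  v_{1} + v_{6} = 2·v_{3} + v_{4}  ⇒ sig = (2;(1,2))
  P={3,4,5}:  v_{3} + v_{4} + v_{5} = 0  ⇒ sig = (3;())
  P={1,4,5}:  v_{1} + v_{4} + v_{5} = v_{7}  ⇒ sig = (3;(1))
  P={2,3,4}:  v_{2} + v_{3} + v_{4} = v_{6}  ⇒ sig = (3;(1))

Sorted signature multiset PRS(X):
{ (2;()),  (2;(1)) ×3,  (2;(1,1)),  (2;(1,2)),  (3;()),  (3;(1)) ×2 }


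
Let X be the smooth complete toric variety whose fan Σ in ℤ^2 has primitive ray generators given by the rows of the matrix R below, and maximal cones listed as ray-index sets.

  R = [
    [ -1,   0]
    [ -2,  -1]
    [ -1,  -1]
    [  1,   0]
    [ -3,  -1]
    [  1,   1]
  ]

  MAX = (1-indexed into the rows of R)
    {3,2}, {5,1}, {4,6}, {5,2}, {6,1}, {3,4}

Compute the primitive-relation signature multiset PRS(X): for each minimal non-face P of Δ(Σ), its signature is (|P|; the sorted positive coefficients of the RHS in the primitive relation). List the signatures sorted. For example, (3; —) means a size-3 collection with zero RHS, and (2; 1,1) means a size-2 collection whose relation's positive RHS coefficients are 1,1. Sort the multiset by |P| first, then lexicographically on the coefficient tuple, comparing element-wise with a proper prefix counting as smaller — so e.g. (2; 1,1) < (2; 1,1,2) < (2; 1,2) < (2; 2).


9 collections generate NE(X_Σ); each relation:

  P={1,4}:  v_{1} + v_{4} = 0  ⇒ sig = (2; —)
  P={3,6}:  v_{3} + v_{6} = 0  ⇒ sig = (2; —)
  P={1,2}:  v_{1} + v_{2} = v_{5}  ⇒ sig = (2; 1)
  P={1,3}:  v_{1} + v_{3} = v_{2}  ⇒ sig = (2; 1)
  P={2,4}:  v_{2} + v_{4} = v_{3}  ⇒ sig = (2; 1)
  P={2,6}:  v_{2} + v_{6} = v_{1}  ⇒ sig = (2; 1)
  P={4,5}:  v_{4} + v_{5} = v_{2}  ⇒ sig = (2; 1)
  P={3,5}:  v_{3} + v_{5} = 2·v_{2}  ⇒ sig = (2; 2)
  P={5,6}:  v_{5} + v_{6} = 2·v_{1}  ⇒ sig = (2; 2)

Signatures (|P|; sorted positive RHS coefficients), sorted:
{ (2; —) ×2,  (2; 1) ×5,  (2; 2) ×2 }


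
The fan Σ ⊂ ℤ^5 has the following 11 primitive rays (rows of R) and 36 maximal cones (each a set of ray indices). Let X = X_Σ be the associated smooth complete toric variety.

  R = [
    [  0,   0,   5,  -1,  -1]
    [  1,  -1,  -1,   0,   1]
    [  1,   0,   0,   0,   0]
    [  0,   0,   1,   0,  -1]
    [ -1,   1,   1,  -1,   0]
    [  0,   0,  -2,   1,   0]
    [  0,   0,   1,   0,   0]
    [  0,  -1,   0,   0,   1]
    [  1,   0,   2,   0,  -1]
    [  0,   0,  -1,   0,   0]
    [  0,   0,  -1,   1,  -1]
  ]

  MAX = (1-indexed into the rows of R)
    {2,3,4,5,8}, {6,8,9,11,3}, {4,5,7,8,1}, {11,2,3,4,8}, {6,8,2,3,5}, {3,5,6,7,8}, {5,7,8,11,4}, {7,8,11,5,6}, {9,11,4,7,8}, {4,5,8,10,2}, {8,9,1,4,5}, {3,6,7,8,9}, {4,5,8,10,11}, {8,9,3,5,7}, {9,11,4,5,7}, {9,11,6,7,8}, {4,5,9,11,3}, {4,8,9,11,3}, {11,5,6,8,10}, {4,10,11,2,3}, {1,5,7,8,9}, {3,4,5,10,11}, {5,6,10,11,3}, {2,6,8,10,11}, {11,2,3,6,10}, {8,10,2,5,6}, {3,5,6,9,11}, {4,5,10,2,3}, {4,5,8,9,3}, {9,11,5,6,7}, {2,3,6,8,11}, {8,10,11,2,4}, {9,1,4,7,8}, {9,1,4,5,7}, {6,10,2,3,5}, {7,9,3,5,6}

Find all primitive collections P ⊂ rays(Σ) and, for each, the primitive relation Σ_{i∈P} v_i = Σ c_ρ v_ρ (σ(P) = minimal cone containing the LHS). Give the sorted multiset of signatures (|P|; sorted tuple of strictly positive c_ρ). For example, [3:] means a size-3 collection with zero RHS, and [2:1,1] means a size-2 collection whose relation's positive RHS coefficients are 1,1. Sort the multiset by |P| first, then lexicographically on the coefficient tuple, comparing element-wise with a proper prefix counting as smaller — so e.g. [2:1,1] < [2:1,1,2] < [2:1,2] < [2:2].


Δ(Σ) — 11 vertices, 18 min non-faces:

  P = {7,10}:  v_{7} + v_{10} = 0  →  sig = [2:]
  P = {4,6}:  v_{4} + v_{6} = v_{11}  →  sig = [2:1]
  P = {2,7}:  v_{2} + v_{7} = v_{3} + v_{8}  →  sig = [2:1,1]
  P = {9,10}:  v_{9} + v_{10} = v_{3} + v_{4}  →  sig = [2:1,1]
  P = {1,10}:  v_{1} + v_{10} = v_{4} + v_{5} + v_{8} + v_{9}  →  sig = [2:1,1,1,1]
  P = {1,2}:  v_{1} + v_{2} = v_{3} + v_{4} + v_{5} + 2·v_{8} + v_{9}  →  sig = [2:1,1,1,1,2]
  P = {1,3}:  v_{1} + v_{3} = v_{5} + v_{8} + 2·v_{9}  →  sig = [2:1,1,2]
  P = {2,9}:  v_{2} + v_{9} = 2·v_{3} + v_{4} + v_{8}  →  sig = [2:1,1,2]
  P = {1,6}:  v_{1} + v_{6} = v_{4} + 2·v_{7}  →  sig = [2:1,2]
  P = {1,11}:  v_{1} + v_{11} = 2·v_{4} + 2·v_{7}  →  sig = [2:2,2]
  P = {2,5,11}:  v_{2} + v_{5} + v_{11} = v_{10}  →  sig = [3:1]
  P = {3,4,7}:  v_{3} + v_{4} + v_{7} = v_{9}  →  sig = [3:1]
  P = {3,8,10}:  v_{3} + v_{8} + v_{10} = v_{2}  →  sig = [3:1]
  P = {3,7,11}:  v_{3} + v_{7} + v_{11} = v_{6} + v_{9}  →  sig = [3:1,1]
  P = {3,5,8,11}:  v_{3} + v_{5} + v_{8} + v_{11} = 0  →  sig = [4:]
  P = {5,6,8,9}:  v_{5} + v_{6} + v_{8} + v_{9} = v_{7}  →  sig = [4:1]
  P = {5,8,9,11}:  v_{5} + v_{8} + v_{9} + v_{11} = v_{4} + v_{7}  →  sig = [4:1,1]
  P = {4,5,7,8,9}:  v_{4} + v_{5} + v_{7} + v_{8} + v_{9} = v_{1}  →  sig = [5:1]

so the primitive-relation signature multiset is
{ [2:],  [2:1],  [2:1,1] ×2,  [2:1,1,1,1],  [2:1,1,1,1,2],  [2:1,1,2] ×2,  [2:1,2],  [2:2,2],  [3:1] ×3,  [3:1,1],  [4:],  [4:1],  [4:1,1],  [5:1] }


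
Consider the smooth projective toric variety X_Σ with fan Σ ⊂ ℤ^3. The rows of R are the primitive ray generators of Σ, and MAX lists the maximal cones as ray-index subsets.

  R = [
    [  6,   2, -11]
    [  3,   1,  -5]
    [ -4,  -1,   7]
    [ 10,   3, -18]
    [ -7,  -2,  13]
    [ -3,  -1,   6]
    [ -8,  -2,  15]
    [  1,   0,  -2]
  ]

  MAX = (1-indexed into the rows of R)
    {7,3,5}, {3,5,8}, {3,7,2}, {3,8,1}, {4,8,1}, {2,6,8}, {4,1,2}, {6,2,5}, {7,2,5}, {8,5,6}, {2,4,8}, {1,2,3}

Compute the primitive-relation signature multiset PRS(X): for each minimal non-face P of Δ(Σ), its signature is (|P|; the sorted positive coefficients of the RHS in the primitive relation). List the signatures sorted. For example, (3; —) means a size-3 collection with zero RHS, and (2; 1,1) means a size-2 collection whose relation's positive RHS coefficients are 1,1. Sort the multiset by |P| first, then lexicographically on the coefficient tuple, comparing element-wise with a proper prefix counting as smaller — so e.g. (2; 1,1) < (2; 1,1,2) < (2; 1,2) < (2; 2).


The 14 primitive collections of Σ (r=8, n=3):

  P={1,6}:  v_{1} + v_{6} = v_{2}  ⇒ sig = (2; 1)
  P={3,4}:  v_{3} + v_{4} = v_{1}  ⇒ sig = (2; 1)
  P={3,6}:  v_{3} + v_{6} = v_{5}  ⇒ sig = (2; 1)
  P={4,5}:  v_{4} + v_{5} = v_{2}  ⇒ sig = (2; 1)
  P={7,8}:  v_{7} + v_{8} = v_{5}  ⇒ sig = (2; 1)
  P={1,5}:  v_{1} + v_{5} = v_{2} + v_{3}  ⇒ sig = (2; 1,1)
  P={4,6}:  v_{4} + v_{6} = 2·v_{2} + v_{8}  ⇒ sig = (2; 1,2)
  P={4,7}:  v_{4} + v_{7} = 2·v_{2} + v_{3}  ⇒ sig = (2; 1,2)
  P={6,7}:  v_{6} + v_{7} = v_{2} + 2·v_{5}  ⇒ sig = (2; 1,2)
  P={1,7}:  v_{1} + v_{7} = 2·v_{2} + 2·v_{3}  ⇒ sig = (2; 2,2)
  P={2,3,8}:  v_{2} + v_{3} + v_{8} = 0  ⇒ sig = (3; —)
  P={1,2,8}:  v_{1} + v_{2} + v_{8} = v_{4}  ⇒ sig = (3; 1)
  P={2,3,5}:  v_{2} + v_{3} + v_{5} = v_{7}  ⇒ sig = (3; 1)
  P={2,5,8}:  v_{2} + v_{5} + v_{8} = v_{6}  ⇒ sig = (3; 1)

so the primitive-relation signature multiset is
    (2; 1)
    (2; 1)
    (2; 1)
    (2; 1)
    (2; 1)
    (2; 1,1)
    (2; 1,2)
    (2; 1,2)
    (2; 1,2)
    (2; 2,2)
    (3; —)
    (3; 1)
    (3; 1)
    (3; 1)


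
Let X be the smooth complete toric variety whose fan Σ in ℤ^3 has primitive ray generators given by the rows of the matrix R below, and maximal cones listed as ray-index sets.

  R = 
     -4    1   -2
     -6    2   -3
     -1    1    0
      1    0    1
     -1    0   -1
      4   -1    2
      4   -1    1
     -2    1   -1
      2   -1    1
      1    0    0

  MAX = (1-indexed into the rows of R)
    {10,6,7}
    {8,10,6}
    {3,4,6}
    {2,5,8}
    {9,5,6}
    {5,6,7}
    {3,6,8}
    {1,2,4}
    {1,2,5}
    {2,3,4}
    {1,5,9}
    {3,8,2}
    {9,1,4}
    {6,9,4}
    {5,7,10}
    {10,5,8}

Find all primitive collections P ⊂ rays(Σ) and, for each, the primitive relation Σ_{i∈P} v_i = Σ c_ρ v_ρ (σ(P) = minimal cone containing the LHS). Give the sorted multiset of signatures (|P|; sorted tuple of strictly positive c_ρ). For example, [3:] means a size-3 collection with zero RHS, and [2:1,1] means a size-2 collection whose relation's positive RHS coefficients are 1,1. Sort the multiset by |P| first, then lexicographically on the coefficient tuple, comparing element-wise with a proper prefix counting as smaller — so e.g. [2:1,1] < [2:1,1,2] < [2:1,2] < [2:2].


Minimal non-faces — 23 found among 10 rays, 16 max cones:

  P={1,6}:  v_{1} + v_{6} = 0  ⇒ sig = [2:]
  P={4,5}:  v_{4} + v_{5} = 0  ⇒ sig = [2:]
  P={8,9}:  v_{8} + v_{9} = 0  ⇒ sig = [2:]
  P={1,8}:  v_{1} + v_{8} = v_{2}  ⇒ sig = [2:1]
  P={2,6}:  v_{2} + v_{6} = v_{8}  ⇒ sig = [2:1]
  P={2,9}:  v_{2} + v_{9} = v_{1}  ⇒ sig = [2:1]
  P={3,5}:  v_{3} + v_{5} = v_{8}  ⇒ sig = [2:1]
  P={3,9}:  v_{3} + v_{9} = v_{4}  ⇒ sig = [2:1]
  P={4,8}:  v_{4} + v_{8} = v_{3}  ⇒ sig = [2:1]
  P={1,3}:  v_{1} + v_{3} = v_{2} + v_{4}  ⇒ sig = [2:1,1]
  P={1,7}:  v_{1} + v_{7} = v_{5} + v_{10}  ⇒ sig = [2:1,1]
  P={1,10}:  v_{1} + v_{10} = v_{5} + v_{8}  ⇒ sig = [2:1,1]
  P={4,7}:  v_{4} + v_{7} = v_{6} + v_{10}  ⇒ sig = [2:1,1]
  P={4,10}:  v_{4} + v_{10} = v_{6} + v_{8}  ⇒ sig = [2:1,1]
  P={9,10}:  v_{9} + v_{10} = v_{5} + v_{6}  ⇒ sig = [2:1,1]
  P={2,7}:  v_{2} + v_{7} = v_{5} + v_{8} + v_{10}  ⇒ sig = [2:1,1,1]
  P={3,7}:  v_{3} + v_{7} = v_{6} + v_{8} + v_{10}  ⇒ sig = [2:1,1,1]
  P={2,10}:  v_{2} + v_{10} = v_{5} + 2·v_{8}  ⇒ sig = [2:1,2]
  P={3,10}:  v_{3} + v_{10} = v_{6} + 2·v_{8}  ⇒ sig = [2:1,2]
  P={7,8}:  v_{7} + v_{8} = 2·v_{10}  ⇒ sig = [2:2]
  P={7,9}:  v_{7} + v_{9} = 2·v_{5} + 2·v_{6}  ⇒ sig = [2:2,2]
  P={5,6,8}:  v_{5} + v_{6} + v_{8} = v_{10}  ⇒ sig = [3:1]
  P={5,6,10}:  v_{5} + v_{6} + v_{10} = v_{7}  ⇒ sig = [3:1]

Hence PRS(X_Σ) =
    |P|=2: 21 collections, coeffs (), (), (), (1), (1), (1), (1), (1), (1), (1,1), (1,1), (1,1), (1,1), (1,1), (1,1), (1,1,1), (1,1,1), (1,2), (1,2), (2), (2,2)
    |P|=3: 2 collections, coeffs (1), (1)


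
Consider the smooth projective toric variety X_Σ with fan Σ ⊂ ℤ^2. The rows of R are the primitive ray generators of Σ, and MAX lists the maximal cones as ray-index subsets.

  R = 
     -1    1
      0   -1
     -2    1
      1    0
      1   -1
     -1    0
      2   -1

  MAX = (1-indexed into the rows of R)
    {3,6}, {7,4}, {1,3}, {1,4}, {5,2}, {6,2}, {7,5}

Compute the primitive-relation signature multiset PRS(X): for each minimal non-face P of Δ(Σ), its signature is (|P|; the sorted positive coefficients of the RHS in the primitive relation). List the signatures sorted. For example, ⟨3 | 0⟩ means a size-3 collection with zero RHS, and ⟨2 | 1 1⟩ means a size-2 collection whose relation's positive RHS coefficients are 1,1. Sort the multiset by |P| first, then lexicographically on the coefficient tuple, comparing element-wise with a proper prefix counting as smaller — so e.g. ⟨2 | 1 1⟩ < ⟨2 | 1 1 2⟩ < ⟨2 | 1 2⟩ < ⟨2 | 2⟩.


Δ(Σ) — 7 vertices, 14 min non-faces:

  P={1,5}:  v_{1} + v_{5} = 0  ⇒ sig = ⟨2 | 0⟩
  P={3,7}:  v_{3} + v_{7} = 0  ⇒ sig = ⟨2 | 0⟩
  P={4,6}:  v_{4} + v_{6} = 0  ⇒ sig = ⟨2 | 0⟩
  P={1,2}:  v_{1} + v_{2} = v_{6}  ⇒ sig = ⟨2 | 1⟩
  P={1,6}:  v_{1} + v_{6} = v_{3}  ⇒ sig = ⟨2 | 1⟩
  P={1,7}:  v_{1} + v_{7} = v_{4}  ⇒ sig = ⟨2 | 1⟩
  P={2,4}:  v_{2} + v_{4} = v_{5}  ⇒ sig = ⟨2 | 1⟩
  P={3,4}:  v_{3} + v_{4} = v_{1}  ⇒ sig = ⟨2 | 1⟩
  P={3,5}:  v_{3} + v_{5} = v_{6}  ⇒ sig = ⟨2 | 1⟩
  P={4,5}:  v_{4} + v_{5} = v_{7}  ⇒ sig = ⟨2 | 1⟩
  P={5,6}:  v_{5} + v_{6} = v_{2}  ⇒ sig = ⟨2 | 1⟩
  P={6,7}:  v_{6} + v_{7} = v_{5}  ⇒ sig = ⟨2 | 1⟩
  P={2,3}:  v_{2} + v_{3} = 2·v_{6}  ⇒ sig = ⟨2 | 2⟩
  P={2,7}:  v_{2} + v_{7} = 2·v_{5}  ⇒ sig = ⟨2 | 2⟩

Sorted signature multiset PRS(X):
    ⟨2 | 0⟩
    ⟨2 | 0⟩
    ⟨2 | 0⟩
    ⟨2 | 1⟩
    ⟨2 | 1⟩
    ⟨2 | 1⟩
    ⟨2 | 1⟩
    ⟨2 | 1⟩
    ⟨2 | 1⟩
    ⟨2 | 1⟩
    ⟨2 | 1⟩
    ⟨2 | 1⟩
    ⟨2 | 2⟩
    ⟨2 | 2⟩


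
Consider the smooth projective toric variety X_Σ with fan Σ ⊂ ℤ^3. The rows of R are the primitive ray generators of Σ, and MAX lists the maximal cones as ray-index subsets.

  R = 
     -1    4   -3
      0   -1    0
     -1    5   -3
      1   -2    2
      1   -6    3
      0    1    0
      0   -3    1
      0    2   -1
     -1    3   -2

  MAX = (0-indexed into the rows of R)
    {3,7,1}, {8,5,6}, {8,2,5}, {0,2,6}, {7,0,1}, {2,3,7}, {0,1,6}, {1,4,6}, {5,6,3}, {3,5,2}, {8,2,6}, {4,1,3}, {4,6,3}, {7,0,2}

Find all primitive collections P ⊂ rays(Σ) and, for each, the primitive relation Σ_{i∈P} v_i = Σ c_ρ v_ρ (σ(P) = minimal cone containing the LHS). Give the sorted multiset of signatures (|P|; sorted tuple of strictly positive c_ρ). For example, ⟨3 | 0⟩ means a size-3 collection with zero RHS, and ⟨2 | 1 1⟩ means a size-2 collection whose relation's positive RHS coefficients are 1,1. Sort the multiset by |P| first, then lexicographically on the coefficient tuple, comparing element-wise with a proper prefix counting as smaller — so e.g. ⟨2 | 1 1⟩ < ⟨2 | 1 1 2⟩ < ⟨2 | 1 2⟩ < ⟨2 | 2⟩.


18 minimal non-faces of Δ(Σ) (on 9 rays):

  {1,5}:  v_{1} + v_{5} = 0  →  sig = ⟨2 | 0⟩
  {0,3}:  v_{0} + v_{3} = v_{7}  →  sig = ⟨2 | 1⟩
  {0,5}:  v_{0} + v_{5} = v_{2}  →  sig = ⟨2 | 1⟩
  {1,2}:  v_{1} + v_{2} = v_{0}  →  sig = ⟨2 | 1⟩
  {2,4}:  v_{2} + v_{4} = v_{1}  →  sig = ⟨2 | 1⟩
  {3,8}:  v_{3} + v_{8} = v_{5}  →  sig = ⟨2 | 1⟩
  {4,8}:  v_{4} + v_{8} = v_{6}  →  sig = ⟨2 | 1⟩
  {6,7}:  v_{6} + v_{7} = v_{1}  →  sig = ⟨2 | 1⟩
  {7,8}:  v_{7} + v_{8} = v_{2}  →  sig = ⟨2 | 1⟩
  {1,8}:  v_{1} + v_{8} = v_{2} + v_{6}  →  sig = ⟨2 | 1 1⟩
  {4,5}:  v_{4} + v_{5} = v_{3} + v_{6}  →  sig = ⟨2 | 1 1⟩
  {5,7}:  v_{5} + v_{7} = v_{2} + v_{3}  →  sig = ⟨2 | 1 1⟩
  {0,8}:  v_{0} + v_{8} = 2·v_{2} + v_{6}  →  sig = ⟨2 | 1 2⟩
  {4,7}:  v_{4} + v_{7} = 2·v_{1} + v_{3}  →  sig = ⟨2 | 1 2⟩
  {0,4}:  v_{0} + v_{4} = 2·v_{1}  →  sig = ⟨2 | 2⟩
  {2,3,6}:  v_{2} + v_{3} + v_{6} = 0  →  sig = ⟨3 | 0⟩
  {1,3,6}:  v_{1} + v_{3} + v_{6} = v_{4}  →  sig = ⟨3 | 1⟩
  {2,5,6}:  v_{2} + v_{5} + v_{6} = v_{8}  →  sig = ⟨3 | 1⟩

Sorted signature multiset PRS(X):
{ ⟨2 | 0⟩,  ⟨2 | 1⟩ ×8,  ⟨2 | 1 1⟩ ×3,  ⟨2 | 1 2⟩ ×2,  ⟨2 | 2⟩,  ⟨3 | 0⟩,  ⟨3 | 1⟩ ×2 }


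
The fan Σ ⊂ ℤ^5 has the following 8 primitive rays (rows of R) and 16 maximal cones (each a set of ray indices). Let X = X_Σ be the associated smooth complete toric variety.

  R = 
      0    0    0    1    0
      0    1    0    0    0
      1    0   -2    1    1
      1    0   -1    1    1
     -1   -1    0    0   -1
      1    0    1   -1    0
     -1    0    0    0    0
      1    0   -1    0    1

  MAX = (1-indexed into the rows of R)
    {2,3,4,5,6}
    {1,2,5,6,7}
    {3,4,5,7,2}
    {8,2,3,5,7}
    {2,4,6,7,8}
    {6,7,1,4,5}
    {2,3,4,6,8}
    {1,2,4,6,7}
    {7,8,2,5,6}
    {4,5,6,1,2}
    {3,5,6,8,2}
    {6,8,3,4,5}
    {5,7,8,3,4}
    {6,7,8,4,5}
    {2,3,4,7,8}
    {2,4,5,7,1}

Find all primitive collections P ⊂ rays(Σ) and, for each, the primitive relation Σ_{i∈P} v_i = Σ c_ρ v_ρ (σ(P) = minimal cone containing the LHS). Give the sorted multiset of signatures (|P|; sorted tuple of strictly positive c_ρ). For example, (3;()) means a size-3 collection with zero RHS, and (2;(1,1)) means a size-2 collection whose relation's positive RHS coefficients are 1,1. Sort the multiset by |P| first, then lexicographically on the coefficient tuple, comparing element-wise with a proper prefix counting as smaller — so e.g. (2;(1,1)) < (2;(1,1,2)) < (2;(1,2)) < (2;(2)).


Σ has 5 primitive collections:

  {1,8}:  v_{1} + v_{8} = v_{4}  →  sig = (2;(1))
  {1,3}:  v_{1} + v_{3} = v_{2} + 2·v_{4} + v_{5}  →  sig = (2;(1,1,2))
  {3,6,7}:  v_{3} + v_{6} + v_{7} = v_{8}  →  sig = (3;(1))
  {2,4,5,8}:  v_{2} + v_{4} + v_{5} + v_{8} = v_{3}  →  sig = (4;(1))
  {2,4,5,6,7}:  v_{2} + v_{4} + v_{5} + v_{6} + v_{7} = 0  →  sig = (5;())

Sorted signature multiset PRS(X):
    (2;(1))
    (2;(1,1,2))
    (3;(1))
    (4;(1))
    (5;())


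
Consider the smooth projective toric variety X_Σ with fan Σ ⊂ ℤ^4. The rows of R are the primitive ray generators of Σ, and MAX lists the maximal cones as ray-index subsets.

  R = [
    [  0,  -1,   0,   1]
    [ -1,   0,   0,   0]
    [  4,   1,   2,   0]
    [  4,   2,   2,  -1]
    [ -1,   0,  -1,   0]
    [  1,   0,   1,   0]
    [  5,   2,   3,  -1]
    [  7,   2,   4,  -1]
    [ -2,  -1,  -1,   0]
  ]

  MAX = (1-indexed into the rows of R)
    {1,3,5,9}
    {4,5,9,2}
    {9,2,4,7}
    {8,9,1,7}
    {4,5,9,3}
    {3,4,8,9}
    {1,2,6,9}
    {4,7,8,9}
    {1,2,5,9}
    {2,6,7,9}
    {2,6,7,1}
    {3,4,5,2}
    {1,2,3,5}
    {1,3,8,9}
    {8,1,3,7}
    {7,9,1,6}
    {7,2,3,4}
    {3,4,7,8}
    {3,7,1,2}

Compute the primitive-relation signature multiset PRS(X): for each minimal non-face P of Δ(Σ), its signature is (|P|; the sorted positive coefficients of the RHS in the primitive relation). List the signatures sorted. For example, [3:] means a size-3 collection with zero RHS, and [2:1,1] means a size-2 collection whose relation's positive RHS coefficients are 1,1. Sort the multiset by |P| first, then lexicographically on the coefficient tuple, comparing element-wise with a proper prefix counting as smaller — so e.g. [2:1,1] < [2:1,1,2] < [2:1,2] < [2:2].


|primitive collections| = 11. Relations:

  • {5,6}:  v_{5} + v_{6} = 0  →  sig = [2:]
  • {1,4}:  v_{1} + v_{4} = v_{3}  →  sig = [2:1]
  • {4,6}:  v_{4} + v_{6} = v_{7}  →  sig = [2:1]
  • {5,7}:  v_{5} + v_{7} = v_{4}  →  sig = [2:1]
  • {2,8}:  v_{2} + v_{8} = v_{6} + v_{7}  →  sig = [2:1,1]
  • {3,6}:  v_{3} + v_{6} = v_{1} + v_{7}  →  sig = [2:1,1]
  • {5,8}:  v_{5} + v_{8} = v_{3} + v_{4} + v_{9}  →  sig = [2:1,1,1]
  • {6,8}:  v_{6} + v_{8} = v_{1} + 2·v_{7} + v_{9}  →  sig = [2:1,1,2]
  • {2,3,9}:  v_{2} + v_{3} + v_{9} = v_{6}  →  sig = [3:1]
  • {3,7,9}:  v_{3} + v_{7} + v_{9} = v_{8}  →  sig = [3:1]
  • {1,2,7,9}:  v_{1} + v_{2} + v_{7} + v_{9} = 2·v_{6}  →  sig = [4:2]

Signatures (|P|; sorted positive RHS coefficients), sorted:
[[2:], [2:1], [2:1], [2:1], [2:1,1], [2:1,1], [2:1,1,1], [2:1,1,2], [3:1], [3:1], [4:2]]


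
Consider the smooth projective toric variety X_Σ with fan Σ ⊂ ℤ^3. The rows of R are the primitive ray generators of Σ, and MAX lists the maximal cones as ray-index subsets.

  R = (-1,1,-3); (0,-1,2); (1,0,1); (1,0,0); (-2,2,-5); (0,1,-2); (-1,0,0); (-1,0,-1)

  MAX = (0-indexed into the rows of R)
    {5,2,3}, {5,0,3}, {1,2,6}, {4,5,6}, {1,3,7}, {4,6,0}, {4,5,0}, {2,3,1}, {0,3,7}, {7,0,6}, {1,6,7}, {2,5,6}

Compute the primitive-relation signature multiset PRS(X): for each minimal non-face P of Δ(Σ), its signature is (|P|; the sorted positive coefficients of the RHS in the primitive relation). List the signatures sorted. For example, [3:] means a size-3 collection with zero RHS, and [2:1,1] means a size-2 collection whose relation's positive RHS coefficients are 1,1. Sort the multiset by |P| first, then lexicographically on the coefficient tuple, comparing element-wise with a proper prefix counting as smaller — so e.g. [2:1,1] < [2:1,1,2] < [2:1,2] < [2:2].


Σ has 11 primitive collections:

  {1,5}:  v_{1} + v_{5} = 0  so sig = [2:]
  {2,7}:  v_{2} + v_{7} = 0  so sig = [2:]
  {3,6}:  v_{3} + v_{6} = 0  so sig = [2:]
  {0,1}:  v_{0} + v_{1} = v_{7}  so sig = [2:1]
  {0,2}:  v_{0} + v_{2} = v_{5}  so sig = [2:1]
  {5,7}:  v_{5} + v_{7} = v_{0}  so sig = [2:1]
  {1,4}:  v_{1} + v_{4} = v_{0} + v_{6}  so sig = [2:1,1]
  {3,4}:  v_{3} + v_{4} = v_{0} + v_{5}  so sig = [2:1,1]
  {2,4}:  v_{2} + v_{4} = 2·v_{5} + v_{6}  so sig = [2:1,2]
  {4,7}:  v_{4} + v_{7} = 2·v_{0} + v_{6}  so sig = [2:1,2]
  {0,5,6}:  v_{0} + v_{5} + v_{6} = v_{4}  so sig = [3:1]

so the primitive-relation signature multiset is
    [2:]
    [2:]
    [2:]
    [2:1]
    [2:1]
    [2:1]
    [2:1,1]
    [2:1,1]
    [2:1,2]
    [2:1,2]
    [3:1]


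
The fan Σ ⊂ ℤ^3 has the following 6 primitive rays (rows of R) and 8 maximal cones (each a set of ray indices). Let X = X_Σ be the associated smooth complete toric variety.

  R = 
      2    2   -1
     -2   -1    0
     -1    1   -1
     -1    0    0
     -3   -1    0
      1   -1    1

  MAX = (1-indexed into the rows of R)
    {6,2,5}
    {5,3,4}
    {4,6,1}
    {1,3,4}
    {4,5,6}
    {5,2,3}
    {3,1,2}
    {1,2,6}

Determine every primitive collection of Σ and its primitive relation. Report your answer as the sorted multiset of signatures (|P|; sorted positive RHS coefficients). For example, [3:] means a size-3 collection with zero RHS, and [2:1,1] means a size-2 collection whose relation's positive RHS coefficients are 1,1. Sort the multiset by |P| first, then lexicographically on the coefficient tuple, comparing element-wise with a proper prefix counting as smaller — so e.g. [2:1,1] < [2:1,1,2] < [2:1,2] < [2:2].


The 3 primitive collections of Σ (r=6, n=3):

  • {3,6}:  v_{3} + v_{6} = 0  ⟹  sig = [2:]
  • {1,5}:  v_{1} + v_{5} = v_{3}  ⟹  sig = [2:1]
  • {2,4}:  v_{2} + v_{4} = v_{5}  ⟹  sig = [2:1]

Signatures (|P|; sorted positive RHS coefficients), sorted:
[[2:], [2:1], [2:1]]
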